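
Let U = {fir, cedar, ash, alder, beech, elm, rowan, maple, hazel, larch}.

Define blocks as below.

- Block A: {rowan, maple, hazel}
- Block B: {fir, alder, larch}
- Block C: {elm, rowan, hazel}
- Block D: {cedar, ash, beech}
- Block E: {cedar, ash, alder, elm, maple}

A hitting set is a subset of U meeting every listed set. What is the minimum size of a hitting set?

The 3 points {cedar, alder, hazel} hit every block.
The blocks A, B, D are pairwise disjoint, so any hitting set needs a separate point for each — at least 3. Hence 3 is optimal.

3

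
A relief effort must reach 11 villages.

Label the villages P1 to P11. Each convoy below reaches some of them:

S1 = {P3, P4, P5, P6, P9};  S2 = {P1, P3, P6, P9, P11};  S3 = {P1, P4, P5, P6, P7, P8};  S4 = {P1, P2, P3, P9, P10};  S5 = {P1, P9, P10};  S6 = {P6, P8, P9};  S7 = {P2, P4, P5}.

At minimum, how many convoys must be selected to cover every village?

3

S2 and S3 and S4 together: S2 ∪ S3 ∪ S4 = {P1, P2, P3, P4, P5, P6, P7, P8, P9, P10, P11} — every village is covered.
Only S3 contains P7, so S3 is forced; the remaining 5 villages need at least 2 more convoys (each remaining convoy adds at most 4) — so at least 3 convoys are needed, and 3 is optimal.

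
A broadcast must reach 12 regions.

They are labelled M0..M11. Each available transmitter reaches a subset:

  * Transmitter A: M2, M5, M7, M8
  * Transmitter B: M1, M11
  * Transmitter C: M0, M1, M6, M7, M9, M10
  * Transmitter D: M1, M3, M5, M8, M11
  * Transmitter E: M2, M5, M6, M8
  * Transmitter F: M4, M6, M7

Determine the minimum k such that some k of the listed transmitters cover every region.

Take {C, D, E, F}. Their union is {M0, M1, M2, M3, M4, M5, M6, M7, M8, M9, M10, M11}, which is all 12 regions.
No 3 of the 6 transmitters cover everything (all 20 combinations miss at least one region), so 4 is optimal.

4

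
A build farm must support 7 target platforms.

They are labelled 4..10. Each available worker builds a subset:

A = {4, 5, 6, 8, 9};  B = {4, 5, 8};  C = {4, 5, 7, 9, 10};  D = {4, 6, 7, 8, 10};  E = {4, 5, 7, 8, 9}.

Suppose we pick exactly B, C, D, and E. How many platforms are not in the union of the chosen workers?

Union of B, C, D, E = {4, 5, 6, 7, 8, 9, 10} — that's every platform, so 0 are uncovered.

0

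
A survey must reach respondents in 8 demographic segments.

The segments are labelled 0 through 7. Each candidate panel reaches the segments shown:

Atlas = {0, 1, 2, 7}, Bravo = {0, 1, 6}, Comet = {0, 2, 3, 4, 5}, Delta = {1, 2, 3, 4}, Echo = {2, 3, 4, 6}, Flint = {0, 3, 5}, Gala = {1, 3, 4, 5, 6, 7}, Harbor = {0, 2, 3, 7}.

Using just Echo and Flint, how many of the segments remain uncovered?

2

Union of Echo, Flint = {0, 2, 3, 4, 5, 6}.
Not covered: 1, 7 — 2 segments.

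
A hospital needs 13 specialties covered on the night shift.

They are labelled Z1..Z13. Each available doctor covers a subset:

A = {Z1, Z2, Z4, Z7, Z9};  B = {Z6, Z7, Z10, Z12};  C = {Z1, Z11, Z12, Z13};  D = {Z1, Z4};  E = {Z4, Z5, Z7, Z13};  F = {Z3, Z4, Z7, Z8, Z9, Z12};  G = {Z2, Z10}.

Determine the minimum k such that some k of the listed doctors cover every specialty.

Take {A, B, C, E, F}. Their union is {Z1, Z2, Z3, Z4, Z5, Z6, Z7, Z8, Z9, Z10, Z11, Z12, Z13}, which is all 13 specialties.
No 4 of the 7 doctors cover everything (all 35 combinations miss at least one specialty), so 5 is optimal.

5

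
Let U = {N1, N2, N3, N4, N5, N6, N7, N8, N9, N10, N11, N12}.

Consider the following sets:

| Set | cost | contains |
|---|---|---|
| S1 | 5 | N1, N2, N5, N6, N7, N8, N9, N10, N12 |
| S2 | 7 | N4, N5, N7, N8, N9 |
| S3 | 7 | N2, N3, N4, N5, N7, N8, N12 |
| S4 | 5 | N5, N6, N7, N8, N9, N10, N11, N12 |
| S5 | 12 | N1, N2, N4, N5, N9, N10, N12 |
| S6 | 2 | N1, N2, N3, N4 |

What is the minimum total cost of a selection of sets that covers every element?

S4, S6 together cover every element (S4 ∪ S6 = {N1, N2, N3, N4, N5, N6, N7, N8, N9, N10, N11, N12}); total cost 5 + 2 = 7.
No covering selection has total cost below 7.

7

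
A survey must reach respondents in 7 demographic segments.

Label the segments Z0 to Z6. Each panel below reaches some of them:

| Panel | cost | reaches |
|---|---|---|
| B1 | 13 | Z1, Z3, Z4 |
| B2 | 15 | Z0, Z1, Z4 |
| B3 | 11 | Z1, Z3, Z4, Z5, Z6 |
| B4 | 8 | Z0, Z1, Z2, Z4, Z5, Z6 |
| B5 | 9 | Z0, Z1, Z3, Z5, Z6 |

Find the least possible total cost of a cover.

B4, B5 together cover every segment (B4 ∪ B5 = {Z0, Z1, Z2, Z3, Z4, Z5, Z6}); total cost 8 + 9 = 17.
No covering selection has total cost below 17.

17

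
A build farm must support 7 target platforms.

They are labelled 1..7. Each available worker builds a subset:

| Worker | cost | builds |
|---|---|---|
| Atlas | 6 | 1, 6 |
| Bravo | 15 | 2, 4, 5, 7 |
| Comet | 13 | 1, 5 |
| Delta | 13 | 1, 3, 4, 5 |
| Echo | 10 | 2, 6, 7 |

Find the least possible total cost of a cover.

23

Delta, Echo together cover every platform (Delta ∪ Echo = {1, 2, 3, 4, 5, 6, 7}); total cost 13 + 10 = 23.
The greedy pick Atlas, Bravo, Delta costs 34; no covering selection beats 23.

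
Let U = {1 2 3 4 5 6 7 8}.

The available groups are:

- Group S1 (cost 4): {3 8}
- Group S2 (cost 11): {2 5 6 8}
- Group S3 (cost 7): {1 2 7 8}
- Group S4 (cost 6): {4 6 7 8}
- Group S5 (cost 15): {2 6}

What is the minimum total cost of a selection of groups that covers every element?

S1, S2, S3, S4 together cover every element (S1 ∪ S2 ∪ S3 ∪ S4 = {1, 2, 3, 4, 5, 6, 7, 8}); total cost 4 + 11 + 7 + 6 = 28.
No covering selection has total cost below 28.

28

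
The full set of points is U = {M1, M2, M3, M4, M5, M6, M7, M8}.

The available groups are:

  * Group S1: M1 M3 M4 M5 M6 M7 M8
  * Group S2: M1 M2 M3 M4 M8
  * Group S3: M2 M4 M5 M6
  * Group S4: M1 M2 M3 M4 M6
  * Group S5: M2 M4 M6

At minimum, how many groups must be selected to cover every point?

2

S1 and S3 cover everything between them: the union {M1, M2, M3, M4, M5, M6, M7, M8} is all of U.
No single group has all 8 points (the largest, S1, has 7), so 2 is optimal.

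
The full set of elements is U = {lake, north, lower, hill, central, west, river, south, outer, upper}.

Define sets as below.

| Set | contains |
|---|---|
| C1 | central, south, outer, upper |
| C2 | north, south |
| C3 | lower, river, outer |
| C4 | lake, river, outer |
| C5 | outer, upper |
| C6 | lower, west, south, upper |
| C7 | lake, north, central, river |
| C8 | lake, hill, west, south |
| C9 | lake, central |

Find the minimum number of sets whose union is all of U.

C1, C3, C7, and C8 cover everything between them: the union {lake, north, lower, hill, central, west, river, south, outer, upper} is all of U.
No 3 of the 9 sets cover everything (all 84 combinations miss at least one element), so 4 is optimal.

4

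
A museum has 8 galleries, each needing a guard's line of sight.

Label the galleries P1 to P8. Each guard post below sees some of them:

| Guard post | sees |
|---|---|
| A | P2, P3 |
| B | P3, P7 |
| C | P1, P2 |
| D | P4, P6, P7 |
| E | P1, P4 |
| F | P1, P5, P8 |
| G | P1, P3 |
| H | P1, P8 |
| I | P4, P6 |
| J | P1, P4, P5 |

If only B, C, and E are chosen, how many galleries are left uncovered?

Union of B, C, E = {P1, P2, P3, P4, P7}.
Not covered: P5, P6, P8 — 3 galleries.

3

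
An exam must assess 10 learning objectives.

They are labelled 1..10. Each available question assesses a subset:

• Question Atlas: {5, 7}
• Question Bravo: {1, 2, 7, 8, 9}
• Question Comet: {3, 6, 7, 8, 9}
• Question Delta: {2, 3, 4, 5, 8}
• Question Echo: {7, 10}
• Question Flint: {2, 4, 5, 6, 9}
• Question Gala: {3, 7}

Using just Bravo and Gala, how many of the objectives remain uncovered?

Union of Bravo, Gala = {1, 2, 3, 7, 8, 9}.
Not covered: 4, 5, 6, 10 — 4 objectives.

4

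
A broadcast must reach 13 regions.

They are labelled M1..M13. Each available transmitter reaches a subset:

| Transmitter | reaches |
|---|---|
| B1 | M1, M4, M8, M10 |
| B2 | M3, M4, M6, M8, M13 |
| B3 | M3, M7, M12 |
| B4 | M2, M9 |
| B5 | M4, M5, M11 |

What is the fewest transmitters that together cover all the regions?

B1 and B2 and B3 and B4 and B5 together: B1 ∪ B2 ∪ B3 ∪ B4 ∪ B5 = {M1, M2, M3, M4, M5, M6, M7, M8, M9, M10, M11, M12, M13} — every region is covered.
Only B2 contains M6, so B2 is forced; the remaining 8 regions need at least 4 more transmitters (each remaining transmitter adds at most 2) — so at least 5 transmitters are needed, and 5 is optimal.

5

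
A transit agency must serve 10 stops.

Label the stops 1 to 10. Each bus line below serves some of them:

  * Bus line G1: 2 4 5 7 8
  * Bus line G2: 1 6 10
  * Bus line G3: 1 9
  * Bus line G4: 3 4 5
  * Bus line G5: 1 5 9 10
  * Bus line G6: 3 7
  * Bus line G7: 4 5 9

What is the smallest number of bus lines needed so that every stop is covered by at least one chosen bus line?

4

Take {G1, G2, G5, G6}. Their union is {1, 2, 3, 4, 5, 6, 7, 8, 9, 10}, which is all 10 stops.
No 3 of the 7 bus lines cover everything (all 35 combinations miss at least one stop), so 4 is optimal.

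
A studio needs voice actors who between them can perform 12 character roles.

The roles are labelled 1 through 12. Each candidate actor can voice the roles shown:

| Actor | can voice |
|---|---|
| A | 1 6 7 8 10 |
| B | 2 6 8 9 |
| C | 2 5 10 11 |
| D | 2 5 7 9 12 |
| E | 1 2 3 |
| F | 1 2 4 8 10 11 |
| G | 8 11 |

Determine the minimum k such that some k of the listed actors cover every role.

4

Take {A, D, E, F}. Their union is {1, 2, 3, 4, 5, 6, 7, 8, 9, 10, 11, 12}, which is all 12 roles.
Only E contains 3, so E is forced; the remaining 9 roles need at least 3 more actors (each remaining actor adds at most 4) — so at least 4 actors are needed, and 4 is optimal.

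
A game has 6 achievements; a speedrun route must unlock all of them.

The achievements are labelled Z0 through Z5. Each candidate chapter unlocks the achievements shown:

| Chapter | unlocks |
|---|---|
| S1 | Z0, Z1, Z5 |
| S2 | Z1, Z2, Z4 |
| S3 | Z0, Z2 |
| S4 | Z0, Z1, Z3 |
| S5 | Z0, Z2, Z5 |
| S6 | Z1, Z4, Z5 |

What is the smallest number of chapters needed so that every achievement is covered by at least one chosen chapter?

3

Take {S3, S4, S6}. Their union is {Z0, Z1, Z2, Z3, Z4, Z5}, which is all 6 achievements.
Only S4 contains Z3, so S4 is forced; the remaining 3 achievements need at least 2 more chapters (each remaining chapter adds at most 2) — so at least 3 chapters are needed, and 3 is optimal.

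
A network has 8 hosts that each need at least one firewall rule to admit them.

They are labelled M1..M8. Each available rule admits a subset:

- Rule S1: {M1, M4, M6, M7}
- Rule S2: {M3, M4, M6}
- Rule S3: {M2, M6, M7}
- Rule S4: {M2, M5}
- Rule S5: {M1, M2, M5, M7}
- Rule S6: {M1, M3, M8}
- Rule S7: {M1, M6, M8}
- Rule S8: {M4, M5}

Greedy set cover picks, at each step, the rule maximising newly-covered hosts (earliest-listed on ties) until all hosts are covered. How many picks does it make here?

3

Greedy: pick S1 (covers 4 new) → pick S4 (covers 2 new) → pick S6 (covers 2 new). Total picks: 3.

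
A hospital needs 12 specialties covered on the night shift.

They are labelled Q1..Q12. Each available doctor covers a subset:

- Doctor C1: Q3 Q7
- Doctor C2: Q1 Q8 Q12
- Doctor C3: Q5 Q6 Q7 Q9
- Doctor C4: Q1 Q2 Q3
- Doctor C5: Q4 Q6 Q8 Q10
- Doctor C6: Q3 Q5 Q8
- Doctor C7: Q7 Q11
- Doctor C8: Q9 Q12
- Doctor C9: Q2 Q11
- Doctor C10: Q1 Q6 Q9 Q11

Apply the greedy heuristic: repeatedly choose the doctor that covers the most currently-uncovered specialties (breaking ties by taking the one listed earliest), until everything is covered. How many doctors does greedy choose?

5

Greedy: pick C3 (covers 4 new) → pick C2 (covers 3 new) → pick C4 (covers 2 new) → pick C5 (covers 2 new) → pick C7 (covers 1 new). Total picks: 5.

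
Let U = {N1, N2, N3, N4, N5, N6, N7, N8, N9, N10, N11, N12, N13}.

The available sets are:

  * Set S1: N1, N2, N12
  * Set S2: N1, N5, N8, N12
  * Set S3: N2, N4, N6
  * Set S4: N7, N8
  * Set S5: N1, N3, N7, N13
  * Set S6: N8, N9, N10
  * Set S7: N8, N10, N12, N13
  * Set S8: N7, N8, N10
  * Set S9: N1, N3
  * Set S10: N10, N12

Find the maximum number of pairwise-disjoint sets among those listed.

S3, S4, S9, S10 are pairwise disjoint (S3={N2,N4,N6}; S4={N7,N8}; S9={N1,N3}; S10={N10,N12}).
Every remaining set overlaps one of these, and no 5 of the listed sets are pairwise disjoint, so 4 is the maximum.

4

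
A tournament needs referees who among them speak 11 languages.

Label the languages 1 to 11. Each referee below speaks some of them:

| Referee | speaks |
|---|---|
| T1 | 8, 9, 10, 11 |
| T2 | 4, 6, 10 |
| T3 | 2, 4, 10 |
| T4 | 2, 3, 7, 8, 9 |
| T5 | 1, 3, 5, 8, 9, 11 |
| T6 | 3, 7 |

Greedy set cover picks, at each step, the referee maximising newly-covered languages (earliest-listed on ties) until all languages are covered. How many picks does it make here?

3

Greedy: pick T5 (covers 6 new) → pick T2 (covers 3 new) → pick T4 (covers 2 new). Total picks: 3.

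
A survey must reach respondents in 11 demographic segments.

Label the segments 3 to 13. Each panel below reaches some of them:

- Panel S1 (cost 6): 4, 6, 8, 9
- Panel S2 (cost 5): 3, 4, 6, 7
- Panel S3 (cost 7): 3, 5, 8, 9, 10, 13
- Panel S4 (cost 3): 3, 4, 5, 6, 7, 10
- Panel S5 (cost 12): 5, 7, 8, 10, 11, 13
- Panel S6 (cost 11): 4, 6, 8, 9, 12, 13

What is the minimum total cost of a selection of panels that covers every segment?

S4, S5, S6 together cover every segment (S4 ∪ S5 ∪ S6 = {3, 4, 5, 6, 7, 8, 9, 10, 11, 12, 13}); total cost 3 + 12 + 11 = 26.
The greedy pick S4, S3, S6, S5 costs 33; no covering selection beats 26.

26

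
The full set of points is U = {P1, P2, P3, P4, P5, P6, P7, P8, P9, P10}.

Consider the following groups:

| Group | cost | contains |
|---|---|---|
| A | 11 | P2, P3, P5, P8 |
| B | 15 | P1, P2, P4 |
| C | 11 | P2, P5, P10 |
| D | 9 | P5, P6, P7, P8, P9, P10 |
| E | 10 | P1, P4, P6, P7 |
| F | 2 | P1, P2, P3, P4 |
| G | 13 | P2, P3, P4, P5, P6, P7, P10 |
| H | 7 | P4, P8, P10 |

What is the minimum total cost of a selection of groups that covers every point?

11

D, F together cover every point (D ∪ F = {P1, P2, P3, P4, P5, P6, P7, P8, P9, P10}); total cost 9 + 2 = 11.
No covering selection has total cost below 11.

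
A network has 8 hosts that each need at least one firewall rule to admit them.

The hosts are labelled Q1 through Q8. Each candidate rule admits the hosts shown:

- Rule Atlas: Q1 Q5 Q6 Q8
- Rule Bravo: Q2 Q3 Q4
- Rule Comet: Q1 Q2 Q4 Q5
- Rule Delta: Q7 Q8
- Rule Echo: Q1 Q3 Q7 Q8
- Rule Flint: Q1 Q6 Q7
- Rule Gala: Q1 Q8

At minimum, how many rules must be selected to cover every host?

3

Atlas and Bravo and Echo together: Atlas ∪ Bravo ∪ Echo = {Q1, Q2, Q3, Q4, Q5, Q6, Q7, Q8} — every host is covered.
No 2 of the 7 rules cover everything (all 21 combinations miss at least one host), so 3 is optimal.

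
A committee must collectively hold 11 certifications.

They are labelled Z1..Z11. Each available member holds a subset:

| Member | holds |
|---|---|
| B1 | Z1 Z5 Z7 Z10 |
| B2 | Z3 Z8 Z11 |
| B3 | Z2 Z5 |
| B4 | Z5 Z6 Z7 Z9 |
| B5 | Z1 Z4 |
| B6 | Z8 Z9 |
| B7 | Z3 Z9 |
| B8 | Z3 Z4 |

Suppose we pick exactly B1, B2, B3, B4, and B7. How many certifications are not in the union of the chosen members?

Union of B1, B2, B3, B4, B7 = {Z1, Z2, Z3, Z5, Z6, Z7, Z8, Z9, Z10, Z11}.
Not covered: Z4 — 1 certification.

1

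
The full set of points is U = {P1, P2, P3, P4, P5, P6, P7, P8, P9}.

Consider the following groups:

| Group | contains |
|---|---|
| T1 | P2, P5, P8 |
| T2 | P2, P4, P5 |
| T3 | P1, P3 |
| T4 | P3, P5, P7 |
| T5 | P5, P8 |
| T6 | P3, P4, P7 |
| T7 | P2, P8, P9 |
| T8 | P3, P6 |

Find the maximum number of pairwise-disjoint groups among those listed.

T4, T7 are pairwise disjoint (T4={P3,P5,P7}; T7={P2,P8,P9}).
Every remaining group overlaps one of these, and no 3 of the listed groups are pairwise disjoint, so 2 is the maximum.

2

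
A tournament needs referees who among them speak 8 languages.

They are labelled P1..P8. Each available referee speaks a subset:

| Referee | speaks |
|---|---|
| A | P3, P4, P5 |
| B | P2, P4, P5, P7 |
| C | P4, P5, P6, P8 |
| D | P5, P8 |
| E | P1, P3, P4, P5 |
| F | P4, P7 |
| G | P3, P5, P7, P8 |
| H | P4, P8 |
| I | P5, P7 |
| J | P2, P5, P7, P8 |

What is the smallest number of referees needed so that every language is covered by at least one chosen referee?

Take {C, E, J}. Their union is {P1, P2, P3, P4, P5, P6, P7, P8}, which is all 8 languages.
Only E contains P1, so E is forced; the remaining 4 languages need at least 2 more referees (each remaining referee adds at most 3) — so at least 3 referees are needed, and 3 is optimal.

3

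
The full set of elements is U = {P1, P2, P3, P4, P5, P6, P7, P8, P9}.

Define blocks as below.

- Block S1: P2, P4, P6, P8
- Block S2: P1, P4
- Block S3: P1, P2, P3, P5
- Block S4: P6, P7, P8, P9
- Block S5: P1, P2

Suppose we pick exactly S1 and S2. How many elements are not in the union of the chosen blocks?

Union of S1, S2 = {P1, P2, P4, P6, P8}.
Not covered: P3, P5, P7, P9 — 4 elements.

4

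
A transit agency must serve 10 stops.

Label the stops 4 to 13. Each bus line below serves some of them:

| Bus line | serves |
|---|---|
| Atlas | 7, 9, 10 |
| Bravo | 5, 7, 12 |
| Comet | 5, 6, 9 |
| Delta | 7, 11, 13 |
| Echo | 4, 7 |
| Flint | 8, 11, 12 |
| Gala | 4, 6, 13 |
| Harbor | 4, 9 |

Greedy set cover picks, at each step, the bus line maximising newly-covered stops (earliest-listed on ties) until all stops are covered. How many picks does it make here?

Greedy: pick Atlas (covers 3 new) → pick Flint (covers 3 new) → pick Gala (covers 3 new) → pick Bravo (covers 1 new). Total picks: 4.

4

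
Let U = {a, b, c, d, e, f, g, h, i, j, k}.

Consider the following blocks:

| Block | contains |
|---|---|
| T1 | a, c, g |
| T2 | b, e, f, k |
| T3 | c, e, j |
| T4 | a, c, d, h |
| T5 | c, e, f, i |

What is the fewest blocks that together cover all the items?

Take {T1, T2, T3, T4, T5}. Their union is {a, b, c, d, e, f, g, h, i, j, k}, which is all 11 items.
No 4 of the 5 blocks cover everything (all 5 combinations miss at least one item), so 5 is optimal.

5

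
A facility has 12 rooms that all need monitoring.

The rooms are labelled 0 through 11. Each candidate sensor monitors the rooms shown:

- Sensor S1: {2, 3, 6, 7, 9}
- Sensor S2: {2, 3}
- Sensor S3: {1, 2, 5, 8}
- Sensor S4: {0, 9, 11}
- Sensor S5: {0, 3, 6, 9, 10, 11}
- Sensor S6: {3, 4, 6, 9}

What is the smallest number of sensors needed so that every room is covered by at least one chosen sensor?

S1 and S3 and S5 and S6 together: S1 ∪ S3 ∪ S5 ∪ S6 = {0, 1, 2, 3, 4, 5, 6, 7, 8, 9, 10, 11} — every room is covered.
Only S1 contains 7, so S1 is forced; the remaining 7 rooms need at least 3 more sensors (each remaining sensor adds at most 3) — so at least 4 sensors are needed, and 4 is optimal.

4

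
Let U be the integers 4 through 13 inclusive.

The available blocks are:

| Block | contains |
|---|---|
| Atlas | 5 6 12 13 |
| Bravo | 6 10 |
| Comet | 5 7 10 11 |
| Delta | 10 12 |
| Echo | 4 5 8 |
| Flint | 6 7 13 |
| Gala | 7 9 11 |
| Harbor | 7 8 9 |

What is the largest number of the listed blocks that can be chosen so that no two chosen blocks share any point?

Delta, Echo, Gala are pairwise disjoint (Delta={10,12}; Echo={4,5,8}; Gala={7,9,11}).
Every remaining block overlaps one of these, and no 4 of the listed blocks are pairwise disjoint, so 3 is the maximum.

3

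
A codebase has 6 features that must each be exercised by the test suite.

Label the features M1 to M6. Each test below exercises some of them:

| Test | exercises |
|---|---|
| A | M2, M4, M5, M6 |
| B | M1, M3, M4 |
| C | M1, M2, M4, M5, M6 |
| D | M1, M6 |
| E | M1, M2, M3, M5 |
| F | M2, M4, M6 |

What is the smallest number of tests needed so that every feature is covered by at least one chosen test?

A and B together: A ∪ B = {M1, M2, M3, M4, M5, M6} — every feature is covered.
No single test has all 6 features (the largest, C, has 5), so 2 is optimal.

2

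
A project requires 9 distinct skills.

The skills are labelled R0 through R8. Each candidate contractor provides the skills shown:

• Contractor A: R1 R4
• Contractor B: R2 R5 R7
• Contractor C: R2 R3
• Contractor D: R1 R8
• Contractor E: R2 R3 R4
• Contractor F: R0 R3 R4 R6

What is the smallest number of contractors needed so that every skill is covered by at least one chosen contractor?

Take {B, D, F}. Their union is {R0, R1, R2, R3, R4, R5, R6, R7, R8}, which is all 9 skills.
Each contractor has at most 4 skills, and 2·4 = 8 < 9 — so at least 3 contractors are needed, and 3 is optimal.

3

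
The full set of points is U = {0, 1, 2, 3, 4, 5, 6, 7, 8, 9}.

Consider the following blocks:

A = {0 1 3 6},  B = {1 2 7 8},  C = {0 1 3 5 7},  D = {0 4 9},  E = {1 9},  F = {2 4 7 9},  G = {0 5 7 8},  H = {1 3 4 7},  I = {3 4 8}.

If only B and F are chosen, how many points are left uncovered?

4

Union of B, F = {1, 2, 4, 7, 8, 9}.
Not covered: 0, 3, 5, 6 — 4 points.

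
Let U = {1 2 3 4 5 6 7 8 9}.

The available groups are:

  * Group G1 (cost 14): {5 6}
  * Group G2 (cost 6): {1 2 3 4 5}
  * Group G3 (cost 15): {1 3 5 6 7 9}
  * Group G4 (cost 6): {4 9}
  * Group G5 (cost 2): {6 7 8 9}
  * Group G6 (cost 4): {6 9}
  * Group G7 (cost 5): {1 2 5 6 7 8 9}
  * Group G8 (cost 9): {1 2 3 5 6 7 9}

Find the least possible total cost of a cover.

G2, G5 together cover every point (G2 ∪ G5 = {1, 2, 3, 4, 5, 6, 7, 8, 9}); total cost 6 + 2 = 8.
No covering selection has total cost below 8.

8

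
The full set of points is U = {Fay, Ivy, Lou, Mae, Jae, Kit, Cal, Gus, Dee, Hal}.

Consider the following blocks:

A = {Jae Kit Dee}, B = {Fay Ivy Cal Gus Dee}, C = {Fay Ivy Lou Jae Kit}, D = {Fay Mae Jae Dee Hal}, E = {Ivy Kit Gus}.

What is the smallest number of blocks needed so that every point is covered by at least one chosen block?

Take {B, C, D}. Their union is {Fay, Ivy, Lou, Mae, Jae, Kit, Cal, Gus, Dee, Hal}, which is all 10 points.
Only C contains Lou, so C is forced; the remaining 5 points need at least 2 more blocks (each remaining block adds at most 3) — so at least 3 blocks are needed, and 3 is optimal.

3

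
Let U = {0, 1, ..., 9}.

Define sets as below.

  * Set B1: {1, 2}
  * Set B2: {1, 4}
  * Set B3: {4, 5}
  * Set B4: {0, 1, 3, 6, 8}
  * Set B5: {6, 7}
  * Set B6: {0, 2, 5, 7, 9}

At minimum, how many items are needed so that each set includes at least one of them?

3

H = {1, 4, 7} meets every set (each contains at least one member of H), and |H| = 3.
The sets B1, B3, B5 are pairwise disjoint, so any hitting set needs a separate item for each — at least 3. Hence 3 is optimal.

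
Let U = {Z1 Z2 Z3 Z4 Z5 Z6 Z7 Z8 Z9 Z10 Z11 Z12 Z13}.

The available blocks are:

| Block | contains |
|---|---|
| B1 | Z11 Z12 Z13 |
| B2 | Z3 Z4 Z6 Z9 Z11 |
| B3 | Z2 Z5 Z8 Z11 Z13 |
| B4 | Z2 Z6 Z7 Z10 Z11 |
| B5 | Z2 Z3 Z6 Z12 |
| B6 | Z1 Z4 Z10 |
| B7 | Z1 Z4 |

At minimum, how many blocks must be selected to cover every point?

B1 and B2 and B3 and B4 and B7 together: B1 ∪ B2 ∪ B3 ∪ B4 ∪ B7 = {Z1, Z2, Z3, Z4, Z5, Z6, Z7, Z8, Z9, Z10, Z11, Z12, Z13} — every point is covered.
No 4 of the 7 blocks cover everything (all 35 combinations miss at least one point), so 5 is optimal.

5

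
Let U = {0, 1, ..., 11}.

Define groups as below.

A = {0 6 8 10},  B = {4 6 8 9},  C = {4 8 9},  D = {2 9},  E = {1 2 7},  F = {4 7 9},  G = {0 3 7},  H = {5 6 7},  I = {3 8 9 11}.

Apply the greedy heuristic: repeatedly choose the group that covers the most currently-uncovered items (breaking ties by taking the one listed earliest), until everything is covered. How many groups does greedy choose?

5

Greedy: pick A (covers 4 new) → pick E (covers 3 new) → pick I (covers 3 new) → pick B (covers 1 new) → pick H (covers 1 new). Total picks: 5.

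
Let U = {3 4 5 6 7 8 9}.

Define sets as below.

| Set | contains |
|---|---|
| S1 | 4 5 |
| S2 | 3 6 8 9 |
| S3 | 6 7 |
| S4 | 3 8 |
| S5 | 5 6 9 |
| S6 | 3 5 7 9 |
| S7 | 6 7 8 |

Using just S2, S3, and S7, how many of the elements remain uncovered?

Union of S2, S3, S7 = {3, 6, 7, 8, 9}.
Not covered: 4, 5 — 2 elements.

2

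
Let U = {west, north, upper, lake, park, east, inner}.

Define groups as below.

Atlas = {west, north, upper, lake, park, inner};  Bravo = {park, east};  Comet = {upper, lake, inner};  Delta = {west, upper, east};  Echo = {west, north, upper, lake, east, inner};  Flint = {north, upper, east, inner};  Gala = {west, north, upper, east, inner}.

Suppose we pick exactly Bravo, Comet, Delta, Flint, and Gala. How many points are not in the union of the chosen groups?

Union of Bravo, Comet, Delta, Flint, Gala = {west, north, upper, lake, park, east, inner} — that's every point, so 0 are uncovered.

0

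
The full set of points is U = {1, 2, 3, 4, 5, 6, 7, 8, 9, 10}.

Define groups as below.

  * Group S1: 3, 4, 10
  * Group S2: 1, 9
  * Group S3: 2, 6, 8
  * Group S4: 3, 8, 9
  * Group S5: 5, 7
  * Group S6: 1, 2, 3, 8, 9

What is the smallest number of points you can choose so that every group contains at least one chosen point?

4

Take H = {5, 6, 9, 10}. Each listed group contains at least one of these, so H is a hitting set of size 4.
The groups S1, S2, S3, S5 are pairwise disjoint, so any hitting set needs a separate point for each — at least 4. Hence 4 is optimal.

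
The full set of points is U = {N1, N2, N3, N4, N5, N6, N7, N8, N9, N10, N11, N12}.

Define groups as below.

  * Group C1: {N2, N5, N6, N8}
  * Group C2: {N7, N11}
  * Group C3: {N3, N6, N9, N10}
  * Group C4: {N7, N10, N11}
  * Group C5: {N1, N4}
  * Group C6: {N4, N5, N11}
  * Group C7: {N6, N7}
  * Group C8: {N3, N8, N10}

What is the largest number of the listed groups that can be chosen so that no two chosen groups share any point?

C6, C7, C8 are pairwise disjoint (C6={N4,N5,N11}; C7={N6,N7}; C8={N3,N8,N10}).
Every remaining group overlaps one of these, and no 4 of the listed groups are pairwise disjoint, so 3 is the maximum.

3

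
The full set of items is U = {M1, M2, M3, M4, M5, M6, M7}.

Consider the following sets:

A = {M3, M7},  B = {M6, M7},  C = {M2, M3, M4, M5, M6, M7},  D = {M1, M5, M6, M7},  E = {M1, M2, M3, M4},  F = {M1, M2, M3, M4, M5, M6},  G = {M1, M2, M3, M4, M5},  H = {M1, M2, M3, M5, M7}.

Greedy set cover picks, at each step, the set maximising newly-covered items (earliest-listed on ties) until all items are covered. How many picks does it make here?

Greedy: pick C (covers 6 new) → pick D (covers 1 new). Total picks: 2.

2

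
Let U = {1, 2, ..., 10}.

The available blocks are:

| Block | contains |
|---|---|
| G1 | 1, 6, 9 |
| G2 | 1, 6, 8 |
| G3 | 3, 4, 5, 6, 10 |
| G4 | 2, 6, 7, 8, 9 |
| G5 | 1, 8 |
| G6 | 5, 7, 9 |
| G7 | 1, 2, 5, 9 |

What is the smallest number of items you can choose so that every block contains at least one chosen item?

Take H = {1, 9, 10}. Each listed block contains at least one of these, so H is a hitting set of size 3.
No choice of 2 items meets every block, so 3 is the minimum.

3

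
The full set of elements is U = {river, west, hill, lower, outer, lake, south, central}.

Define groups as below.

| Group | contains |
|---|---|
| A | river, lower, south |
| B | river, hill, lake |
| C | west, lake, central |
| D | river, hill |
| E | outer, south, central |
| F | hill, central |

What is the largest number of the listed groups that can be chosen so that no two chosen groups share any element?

2

C, D are pairwise disjoint (C={west,lake,central}; D={river,hill}).
Every remaining group overlaps one of these, and no 3 of the listed groups are pairwise disjoint, so 2 is the maximum.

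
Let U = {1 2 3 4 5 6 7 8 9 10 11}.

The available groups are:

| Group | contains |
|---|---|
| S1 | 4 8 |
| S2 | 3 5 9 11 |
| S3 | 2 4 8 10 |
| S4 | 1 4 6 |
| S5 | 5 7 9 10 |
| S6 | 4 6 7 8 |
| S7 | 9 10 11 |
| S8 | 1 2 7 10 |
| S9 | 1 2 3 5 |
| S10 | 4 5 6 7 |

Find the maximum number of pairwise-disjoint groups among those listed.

S1, S2, S8 are pairwise disjoint (S1={4,8}; S2={3,5,9,11}; S8={1,2,7,10}).
Every remaining group overlaps one of these, and no 4 of the listed groups are pairwise disjoint, so 3 is the maximum.

3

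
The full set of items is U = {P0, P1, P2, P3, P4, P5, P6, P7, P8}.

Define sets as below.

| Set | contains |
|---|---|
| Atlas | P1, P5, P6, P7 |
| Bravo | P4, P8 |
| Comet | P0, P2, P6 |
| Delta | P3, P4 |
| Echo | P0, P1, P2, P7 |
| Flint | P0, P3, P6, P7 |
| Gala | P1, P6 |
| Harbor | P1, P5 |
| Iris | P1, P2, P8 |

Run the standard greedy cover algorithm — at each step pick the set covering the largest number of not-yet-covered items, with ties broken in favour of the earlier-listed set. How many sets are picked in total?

Greedy: pick Atlas (covers 4 new) → pick Bravo (covers 2 new) → pick Comet (covers 2 new) → pick Delta (covers 1 new). Total picks: 4.

4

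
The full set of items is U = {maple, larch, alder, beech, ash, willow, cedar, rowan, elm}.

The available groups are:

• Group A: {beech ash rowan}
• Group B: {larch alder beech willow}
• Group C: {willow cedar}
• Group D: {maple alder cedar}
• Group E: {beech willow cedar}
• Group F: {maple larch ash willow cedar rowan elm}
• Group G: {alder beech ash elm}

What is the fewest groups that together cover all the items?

2

F and G cover everything between them: the union {maple, larch, alder, beech, ash, willow, cedar, rowan, elm} is all of U.
No single group has all 9 items (the largest, F, has 7), so 2 is optimal.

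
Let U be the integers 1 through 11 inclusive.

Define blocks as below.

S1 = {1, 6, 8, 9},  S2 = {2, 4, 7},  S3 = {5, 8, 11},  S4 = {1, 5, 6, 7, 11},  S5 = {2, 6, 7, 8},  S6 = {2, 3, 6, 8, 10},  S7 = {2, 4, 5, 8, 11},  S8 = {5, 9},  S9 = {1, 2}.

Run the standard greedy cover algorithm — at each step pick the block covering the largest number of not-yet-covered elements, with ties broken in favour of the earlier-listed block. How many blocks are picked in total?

Greedy: pick S4 (covers 5 new) → pick S6 (covers 4 new) → pick S1 (covers 1 new) → pick S2 (covers 1 new). Total picks: 4.

4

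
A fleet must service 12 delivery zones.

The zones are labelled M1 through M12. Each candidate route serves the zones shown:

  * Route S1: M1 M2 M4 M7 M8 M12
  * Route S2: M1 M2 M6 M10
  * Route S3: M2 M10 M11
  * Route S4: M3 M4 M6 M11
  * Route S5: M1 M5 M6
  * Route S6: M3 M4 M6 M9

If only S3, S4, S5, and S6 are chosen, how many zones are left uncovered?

3

Union of S3, S4, S5, S6 = {M1, M2, M3, M4, M5, M6, M9, M10, M11}.
Not covered: M7, M8, M12 — 3 zones.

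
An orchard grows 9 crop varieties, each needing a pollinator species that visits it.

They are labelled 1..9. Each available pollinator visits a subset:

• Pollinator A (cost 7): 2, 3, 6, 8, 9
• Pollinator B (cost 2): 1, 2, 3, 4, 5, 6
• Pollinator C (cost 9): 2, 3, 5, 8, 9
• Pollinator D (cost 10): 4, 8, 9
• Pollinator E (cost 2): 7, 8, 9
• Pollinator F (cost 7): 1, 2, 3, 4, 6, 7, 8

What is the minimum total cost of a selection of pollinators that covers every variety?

B, E together cover every variety (B ∪ E = {1, 2, 3, 4, 5, 6, 7, 8, 9}); total cost 2 + 2 = 4.
No covering selection has total cost below 4.

4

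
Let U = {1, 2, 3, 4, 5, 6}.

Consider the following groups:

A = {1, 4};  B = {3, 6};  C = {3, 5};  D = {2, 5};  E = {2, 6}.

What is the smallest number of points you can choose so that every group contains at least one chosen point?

Take H = {1, 5, 6}. Each listed group contains at least one of these, so H is a hitting set of size 3.
The groups A, B, D are pairwise disjoint, so any hitting set needs a separate point for each — at least 3. Hence 3 is optimal.

3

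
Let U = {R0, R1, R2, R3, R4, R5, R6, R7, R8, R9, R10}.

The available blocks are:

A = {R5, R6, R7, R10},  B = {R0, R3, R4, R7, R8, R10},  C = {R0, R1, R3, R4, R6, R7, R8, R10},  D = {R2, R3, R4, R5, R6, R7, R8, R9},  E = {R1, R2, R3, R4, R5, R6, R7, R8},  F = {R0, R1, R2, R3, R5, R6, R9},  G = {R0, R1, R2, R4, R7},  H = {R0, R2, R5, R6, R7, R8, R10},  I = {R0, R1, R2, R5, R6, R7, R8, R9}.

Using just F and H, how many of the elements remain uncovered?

Union of F, H = {R0, R1, R2, R3, R5, R6, R7, R8, R9, R10}.
Not covered: R4 — 1 element.

1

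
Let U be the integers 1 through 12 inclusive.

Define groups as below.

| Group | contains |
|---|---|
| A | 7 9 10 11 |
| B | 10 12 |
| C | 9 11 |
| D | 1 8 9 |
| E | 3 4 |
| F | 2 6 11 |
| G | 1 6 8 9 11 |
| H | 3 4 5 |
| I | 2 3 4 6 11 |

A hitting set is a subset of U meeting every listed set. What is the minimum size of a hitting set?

4

T = {3, 8, 11, 12} meets every group (each contains at least one member of T), and |T| = 4.
The groups B, D, F, H are pairwise disjoint, so any hitting set needs a separate item for each — at least 4. Hence 4 is optimal.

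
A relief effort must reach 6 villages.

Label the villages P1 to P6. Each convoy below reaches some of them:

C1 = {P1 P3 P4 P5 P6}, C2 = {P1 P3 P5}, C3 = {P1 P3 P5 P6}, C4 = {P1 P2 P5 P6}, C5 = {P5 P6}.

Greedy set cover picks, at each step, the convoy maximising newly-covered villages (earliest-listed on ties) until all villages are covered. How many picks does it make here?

2

Greedy: pick C1 (covers 5 new) → pick C4 (covers 1 new). Total picks: 2.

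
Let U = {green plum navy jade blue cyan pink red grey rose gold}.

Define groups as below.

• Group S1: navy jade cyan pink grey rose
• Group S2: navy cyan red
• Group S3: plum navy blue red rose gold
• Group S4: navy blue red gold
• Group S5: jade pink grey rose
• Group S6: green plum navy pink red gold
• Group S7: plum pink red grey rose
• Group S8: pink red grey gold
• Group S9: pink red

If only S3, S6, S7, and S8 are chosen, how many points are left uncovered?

Union of S3, S6, S7, S8 = {green, plum, navy, blue, pink, red, grey, rose, gold}.
Not covered: jade, cyan — 2 points.

2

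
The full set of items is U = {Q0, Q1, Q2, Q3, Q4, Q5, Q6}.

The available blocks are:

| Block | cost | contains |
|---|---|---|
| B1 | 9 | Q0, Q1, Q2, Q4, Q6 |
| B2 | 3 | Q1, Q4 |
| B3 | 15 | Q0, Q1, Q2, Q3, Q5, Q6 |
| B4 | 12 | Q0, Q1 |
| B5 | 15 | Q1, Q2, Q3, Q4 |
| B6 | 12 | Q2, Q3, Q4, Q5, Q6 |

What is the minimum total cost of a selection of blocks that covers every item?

B2, B3 together cover every item (B2 ∪ B3 = {Q0, Q1, Q2, Q3, Q4, Q5, Q6}); total cost 3 + 15 = 18.
The greedy pick B2, B1, B6 costs 24; no covering selection beats 18.

18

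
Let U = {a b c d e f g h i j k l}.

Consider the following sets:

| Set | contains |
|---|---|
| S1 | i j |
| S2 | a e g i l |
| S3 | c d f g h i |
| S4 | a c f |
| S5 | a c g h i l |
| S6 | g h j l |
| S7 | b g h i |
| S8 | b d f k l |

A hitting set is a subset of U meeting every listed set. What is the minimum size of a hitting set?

3

T = {c, i, l} meets every set (each contains at least one member of T), and |T| = 3.
No choice of 2 items meets every set, so 3 is the minimum.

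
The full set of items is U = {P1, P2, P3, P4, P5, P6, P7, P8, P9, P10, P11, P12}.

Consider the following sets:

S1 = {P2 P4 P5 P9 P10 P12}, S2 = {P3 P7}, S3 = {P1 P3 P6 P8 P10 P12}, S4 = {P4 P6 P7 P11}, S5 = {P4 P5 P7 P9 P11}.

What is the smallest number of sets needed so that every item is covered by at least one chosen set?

3

S1 and S3 and S4 together: S1 ∪ S3 ∪ S4 = {P1, P2, P3, P4, P5, P6, P7, P8, P9, P10, P11, P12} — every item is covered.
Only S3 contains P1, so S3 is forced; the remaining 6 items need at least 2 more sets (each remaining set adds at most 5) — so at least 3 sets are needed, and 3 is optimal.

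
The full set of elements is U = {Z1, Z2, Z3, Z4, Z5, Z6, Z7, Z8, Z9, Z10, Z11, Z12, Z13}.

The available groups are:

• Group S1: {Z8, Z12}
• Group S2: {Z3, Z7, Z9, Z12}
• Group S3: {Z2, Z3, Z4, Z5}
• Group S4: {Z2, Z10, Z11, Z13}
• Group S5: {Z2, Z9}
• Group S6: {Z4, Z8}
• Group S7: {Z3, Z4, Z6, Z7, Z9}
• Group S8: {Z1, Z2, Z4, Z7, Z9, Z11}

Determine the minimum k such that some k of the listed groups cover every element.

Take {S1, S3, S4, S7, S8}. Their union is {Z1, Z2, Z3, Z4, Z5, Z6, Z7, Z8, Z9, Z10, Z11, Z12, Z13}, which is all 13 elements.
Only S8 contains Z1, so S8 is forced; the remaining 7 elements need at least 4 more groups (each remaining group adds at most 2) — so at least 5 groups are needed, and 5 is optimal.

5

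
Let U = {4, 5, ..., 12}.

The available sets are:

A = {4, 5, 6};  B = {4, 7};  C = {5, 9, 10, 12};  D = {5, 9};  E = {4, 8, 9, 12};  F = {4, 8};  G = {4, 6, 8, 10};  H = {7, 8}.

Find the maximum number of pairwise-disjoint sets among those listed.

B, C are pairwise disjoint (B={4,7}; C={5,9,10,12}).
Every remaining set overlaps one of these, and no 3 of the listed sets are pairwise disjoint, so 2 is the maximum.

2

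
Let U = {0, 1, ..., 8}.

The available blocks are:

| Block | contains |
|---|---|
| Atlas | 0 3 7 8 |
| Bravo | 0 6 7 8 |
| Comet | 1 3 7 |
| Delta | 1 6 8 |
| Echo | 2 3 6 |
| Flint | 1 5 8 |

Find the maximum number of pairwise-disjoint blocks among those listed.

Echo, Flint are pairwise disjoint (Echo={2,3,6}; Flint={1,5,8}).
Every remaining block overlaps one of these, and no 3 of the listed blocks are pairwise disjoint, so 2 is the maximum.

2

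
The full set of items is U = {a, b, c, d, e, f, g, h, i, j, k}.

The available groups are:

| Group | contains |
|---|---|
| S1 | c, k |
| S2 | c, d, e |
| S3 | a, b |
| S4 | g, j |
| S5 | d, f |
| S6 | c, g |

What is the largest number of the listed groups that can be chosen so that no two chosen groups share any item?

S1, S3, S4, S5 are pairwise disjoint (S1={c,k}; S3={a,b}; S4={g,j}; S5={d,f}).
Every remaining group overlaps one of these, and no 5 of the listed groups are pairwise disjoint, so 4 is the maximum.

4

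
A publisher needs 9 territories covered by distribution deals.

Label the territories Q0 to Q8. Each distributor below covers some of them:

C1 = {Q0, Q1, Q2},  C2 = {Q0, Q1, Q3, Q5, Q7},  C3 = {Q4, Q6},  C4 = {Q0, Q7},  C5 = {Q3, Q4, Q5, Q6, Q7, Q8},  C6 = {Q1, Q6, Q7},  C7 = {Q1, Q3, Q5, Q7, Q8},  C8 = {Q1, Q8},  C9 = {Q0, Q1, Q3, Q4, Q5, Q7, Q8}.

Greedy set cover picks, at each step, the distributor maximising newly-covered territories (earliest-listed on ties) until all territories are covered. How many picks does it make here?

3

Greedy: pick C9 (covers 7 new) → pick C1 (covers 1 new) → pick C3 (covers 1 new). Total picks: 3.
(The true minimum cover uses only 2 distributors, so greedy is not optimal here.)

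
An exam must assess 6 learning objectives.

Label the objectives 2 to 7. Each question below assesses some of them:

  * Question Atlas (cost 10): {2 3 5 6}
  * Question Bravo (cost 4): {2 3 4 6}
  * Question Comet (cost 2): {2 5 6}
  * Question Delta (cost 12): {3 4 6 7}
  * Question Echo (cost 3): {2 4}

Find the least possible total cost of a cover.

Comet, Delta together cover every objective (Comet ∪ Delta = {2, 3, 4, 5, 6, 7}); total cost 2 + 12 = 14.
The greedy pick Comet, Bravo, Delta costs 18; no covering selection beats 14.

14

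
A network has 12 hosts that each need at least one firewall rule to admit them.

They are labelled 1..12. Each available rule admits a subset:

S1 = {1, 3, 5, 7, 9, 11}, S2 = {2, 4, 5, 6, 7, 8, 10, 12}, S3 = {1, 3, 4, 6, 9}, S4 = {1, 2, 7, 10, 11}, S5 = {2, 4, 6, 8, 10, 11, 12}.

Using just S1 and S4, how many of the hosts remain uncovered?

4

Union of S1, S4 = {1, 2, 3, 5, 7, 9, 10, 11}.
Not covered: 4, 6, 8, 12 — 4 hosts.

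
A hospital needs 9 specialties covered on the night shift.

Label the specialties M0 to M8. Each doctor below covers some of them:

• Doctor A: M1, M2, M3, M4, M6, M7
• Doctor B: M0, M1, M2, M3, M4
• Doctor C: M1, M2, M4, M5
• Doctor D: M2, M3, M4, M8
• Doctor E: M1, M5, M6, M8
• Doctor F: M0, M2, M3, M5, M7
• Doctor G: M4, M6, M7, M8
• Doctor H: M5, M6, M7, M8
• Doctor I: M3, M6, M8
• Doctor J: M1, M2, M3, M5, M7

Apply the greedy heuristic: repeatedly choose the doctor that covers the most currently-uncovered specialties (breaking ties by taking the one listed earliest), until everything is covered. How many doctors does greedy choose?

Greedy: pick A (covers 6 new) → pick E (covers 2 new) → pick B (covers 1 new). Total picks: 3.
(The true minimum cover uses only 2 doctors, so greedy is not optimal here.)

3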